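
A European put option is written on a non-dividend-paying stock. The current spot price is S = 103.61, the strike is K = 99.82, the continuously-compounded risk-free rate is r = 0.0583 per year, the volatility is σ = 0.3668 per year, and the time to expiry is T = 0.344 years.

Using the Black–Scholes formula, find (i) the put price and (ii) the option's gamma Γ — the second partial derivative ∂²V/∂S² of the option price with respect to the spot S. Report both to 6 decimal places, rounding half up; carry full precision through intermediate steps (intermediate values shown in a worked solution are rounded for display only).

σ√T = 0.3668·√0.344 = 0.215134
d₁ = (ln(S/K) + (r+σ²/2)T) / (σ√T) = (ln(103.61/99.82) + (0.0583+0.3668²/2)·0.344) / 0.215134 = (0.037265 + 0.043196) / 0.215134 = 0.374008
d₂ = d₁ − σ√T = 0.374008 − 0.215134 = 0.158874
e^{−rT} = e^{−0.0583·0.344} = 0.980145
N(−d₁) = 0.354199,  N(−d₂) = 0.436884
Put price V = K·e^{−rT}·N(−d₂) − S·N(−d₁) = 42.743866 − 36.698576 = 6.045290
φ(d₁) = (1/√(2π))·e^{−d₁²/2} = 0.371993
Γ = φ(d₁) / (S·σ·√T) = 0.016689

price = 6.045290
Γ = 0.016689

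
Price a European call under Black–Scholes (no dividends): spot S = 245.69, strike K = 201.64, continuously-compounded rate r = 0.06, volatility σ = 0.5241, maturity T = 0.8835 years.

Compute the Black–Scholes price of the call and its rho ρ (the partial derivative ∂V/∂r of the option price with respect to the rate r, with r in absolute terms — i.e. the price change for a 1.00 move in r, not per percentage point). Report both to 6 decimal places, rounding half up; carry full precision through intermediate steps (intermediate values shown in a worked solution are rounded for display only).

price = 74.975376
ρ = 101.959798

σ√T = 0.5241·√0.8835 = 0.492626
d₁ = (ln(S/K) + (r+σ²/2)T) / (σ√T) = (ln(245.69/201.64) + (0.06+0.5241²/2)·0.8835) / 0.492626 = (0.197587 + 0.174350) / 0.492626 = 0.755008
d₂ = d₁ − σ√T = 0.755008 − 0.492626 = 0.262382
e^{−rT} = e^{−0.06·0.8835} = 0.948371
N(d₁) = 0.774878,  N(d₂) = 0.603487
Call price V = S·N(d₁) − K·e^{−rT}·N(d₂) = 190.379789 − 115.404413 = 74.975376
ρ = K·T·e^{−rT}·N(d₂) = 101.959798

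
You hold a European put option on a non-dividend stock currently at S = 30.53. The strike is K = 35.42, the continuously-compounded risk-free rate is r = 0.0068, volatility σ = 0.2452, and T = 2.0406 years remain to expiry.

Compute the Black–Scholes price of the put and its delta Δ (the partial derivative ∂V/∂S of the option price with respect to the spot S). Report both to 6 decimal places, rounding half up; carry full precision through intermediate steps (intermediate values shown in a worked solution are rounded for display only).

price = 7.079728
Δ = -0.582933

σ√T = 0.2452·√2.0406 = 0.350267
d₁ = (ln(S/K) + (r+σ²/2)T) / (σ√T) = (ln(30.53/35.42) + (0.0068+0.2452²/2)·2.0406) / 0.350267 = (-0.148567 + 0.075220) / 0.350267 = -0.209404
d₂ = d₁ − σ√T = -0.209404 − 0.350267 = -0.559671
e^{−rT} = e^{−0.0068·2.0406} = 0.986220
N(−d₁) = 0.582933,  N(−d₂) = 0.712148
Put price V = K·e^{−rT}·N(−d₂) − S·N(−d₁) = 24.876685 − 17.796957 = 7.079728
Δ = −N(−d₁) = -0.582933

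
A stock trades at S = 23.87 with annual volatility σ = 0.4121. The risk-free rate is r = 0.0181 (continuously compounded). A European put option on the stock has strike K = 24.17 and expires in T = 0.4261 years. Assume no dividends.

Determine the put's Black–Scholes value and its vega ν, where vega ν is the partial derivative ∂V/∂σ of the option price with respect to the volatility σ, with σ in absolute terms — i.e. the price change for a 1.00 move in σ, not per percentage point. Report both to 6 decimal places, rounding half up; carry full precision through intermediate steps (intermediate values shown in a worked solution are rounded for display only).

σ√T = 0.4121·√0.4261 = 0.269004
d₁ = (ln(S/K) + (r+σ²/2)T) / (σ√T) = (ln(23.87/24.17) + (0.0181+0.4121²/2)·0.4261) / 0.269004 = (-0.012490 + 0.043894) / 0.269004 = 0.116742
d₂ = d₁ − σ√T = 0.116742 − 0.269004 = -0.152261
e^{−rT} = e^{−0.0181·0.4261} = 0.992317
N(−d₁) = 0.453532,  N(−d₂) = 0.560510
Put price V = K·e^{−rT}·N(−d₂) − S·N(−d₁) = 13.443434 − 10.825810 = 2.617624
φ(d₁) = (1/√(2π))·e^{−d₁²/2} = 0.396233
ν = S·φ(d₁)·√T = 6.173889

price = 2.617624
ν = 6.173889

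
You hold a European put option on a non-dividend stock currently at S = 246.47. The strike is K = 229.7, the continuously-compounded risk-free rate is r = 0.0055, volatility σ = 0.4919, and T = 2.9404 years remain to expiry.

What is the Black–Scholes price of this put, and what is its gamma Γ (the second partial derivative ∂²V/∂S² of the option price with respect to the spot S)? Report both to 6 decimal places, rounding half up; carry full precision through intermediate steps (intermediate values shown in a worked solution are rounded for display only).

price = 67.357041
Γ = 0.001672

σ√T = 0.4919·√2.9404 = 0.843490
d₁ = (ln(S/K) + (r+σ²/2)T) / (σ√T) = (ln(246.47/229.7) + (0.0055+0.4919²/2)·2.9404) / 0.843490 = (0.070466 + 0.371910) / 0.843490 = 0.524459
d₂ = d₁ − σ√T = 0.524459 − 0.843490 = -0.319031
e^{−rT} = e^{−0.0055·2.9404} = 0.983958
N(−d₁) = 0.299980,  N(−d₂) = 0.625148
Put price V = K·e^{−rT}·N(−d₂) − S·N(−d₁) = 141.293009 − 73.935968 = 67.357041
φ(d₁) = (1/√(2π))·e^{−d₁²/2} = 0.347682
Γ = φ(d₁) / (S·σ·√T) = 0.001672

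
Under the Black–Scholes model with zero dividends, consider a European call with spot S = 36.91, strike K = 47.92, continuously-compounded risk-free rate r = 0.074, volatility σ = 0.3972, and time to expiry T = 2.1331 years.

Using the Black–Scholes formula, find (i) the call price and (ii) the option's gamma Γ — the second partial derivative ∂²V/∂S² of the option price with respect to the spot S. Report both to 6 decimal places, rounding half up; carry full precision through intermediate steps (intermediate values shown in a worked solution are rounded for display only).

price = 7.011613
Γ = 0.018515

σ√T = 0.3972·√2.1331 = 0.580116
d₁ = (ln(S/K) + (r+σ²/2)T) / (σ√T) = (ln(36.91/47.92) + (0.074+0.3972²/2)·2.1331) / 0.580116 = (-0.261050 + 0.326117) / 0.580116 = 0.112161
d₂ = d₁ − σ√T = 0.112161 − 0.580116 = -0.467955
e^{−rT} = e^{−0.074·2.1331} = 0.853978
N(d₁) = 0.544652,  N(d₂) = 0.319908
Call price V = S·N(d₁) − K·e^{−rT}·N(d₂) = 20.103106 − 13.091493 = 7.011613
φ(d₁) = (1/√(2π))·e^{−d₁²/2} = 0.396441
Γ = φ(d₁) / (S·σ·√T) = 0.018515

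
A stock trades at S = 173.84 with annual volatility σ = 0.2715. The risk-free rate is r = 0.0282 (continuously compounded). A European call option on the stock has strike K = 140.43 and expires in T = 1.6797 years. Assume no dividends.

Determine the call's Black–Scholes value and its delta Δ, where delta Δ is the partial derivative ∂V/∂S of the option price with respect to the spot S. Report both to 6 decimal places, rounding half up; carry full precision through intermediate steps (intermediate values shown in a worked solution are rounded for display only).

σ√T = 0.2715·√1.6797 = 0.351873
d₁ = (ln(S/K) + (r+σ²/2)T) / (σ√T) = (ln(173.84/140.43) + (0.0282+0.2715²/2)·1.6797) / 0.351873 = (0.213426 + 0.109275) / 0.351873 = 0.917096
d₂ = d₁ − σ√T = 0.917096 − 0.351873 = 0.565223
e^{−rT} = e^{−0.0282·1.6797} = 0.953737
N(d₁) = 0.820454,  N(d₂) = 0.714039
Call price V = S·N(d₁) − K·e^{−rT}·N(d₂) = 142.627672 − 95.633551 = 46.994121
Δ = N(d₁) = 0.820454

price = 46.994121
Δ = 0.820454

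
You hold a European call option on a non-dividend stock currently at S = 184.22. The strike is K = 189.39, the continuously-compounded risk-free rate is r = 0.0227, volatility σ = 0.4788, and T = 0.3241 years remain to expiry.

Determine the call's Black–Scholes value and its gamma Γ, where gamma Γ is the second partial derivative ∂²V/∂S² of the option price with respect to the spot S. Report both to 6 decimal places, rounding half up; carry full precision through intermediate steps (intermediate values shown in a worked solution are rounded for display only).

price = 18.340699
Γ = 0.007930

σ√T = 0.4788·√0.3241 = 0.272580
d₁ = (ln(S/K) + (r+σ²/2)T) / (σ√T) = (ln(184.22/189.39) + (0.0227+0.4788²/2)·0.3241) / 0.272580 = (-0.027678 + 0.044507) / 0.272580 = 0.061741
d₂ = d₁ − σ√T = 0.061741 − 0.272580 = -0.210839
e^{−rT} = e^{−0.0227·0.3241} = 0.992670
N(d₁) = 0.524615,  N(d₂) = 0.416506
Call price V = S·N(d₁) − K·e^{−rT}·N(d₂) = 96.644634 − 78.303935 = 18.340699
φ(d₁) = (1/√(2π))·e^{−d₁²/2} = 0.398183
Γ = φ(d₁) / (S·σ·√T) = 0.007930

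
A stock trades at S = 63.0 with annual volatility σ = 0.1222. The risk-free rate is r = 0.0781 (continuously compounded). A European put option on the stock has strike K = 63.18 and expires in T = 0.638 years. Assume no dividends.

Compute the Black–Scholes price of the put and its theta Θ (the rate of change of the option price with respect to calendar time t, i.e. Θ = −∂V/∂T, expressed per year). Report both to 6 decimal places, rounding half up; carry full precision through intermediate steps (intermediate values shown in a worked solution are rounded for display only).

σ√T = 0.1222·√0.638 = 0.097607
d₁ = (ln(S/K) + (r+σ²/2)T) / (σ√T) = (ln(63.0/63.18) + (0.0781+0.1222²/2)·0.638) / 0.097607 = (-0.002853 + 0.054591) / 0.097607 = 0.530067
d₂ = d₁ − σ√T = 0.530067 − 0.097607 = 0.432460
e^{−rT} = e^{−0.0781·0.638} = 0.951393
N(−d₁) = 0.298033,  N(−d₂) = 0.332704
Put price V = K·e^{−rT}·N(−d₂) − S·N(−d₁) = 19.998492 − 18.776065 = 1.222427
φ(d₁) = (1/√(2π))·e^{−d₁²/2} = 0.346655
Θ = −S·φ(d₁)·σ/(2√T) + r·K·e^{−rT}·N(−d₂) = −1.670588 + 1.561882 = -0.108706

price = 1.222427
Θ = -0.108706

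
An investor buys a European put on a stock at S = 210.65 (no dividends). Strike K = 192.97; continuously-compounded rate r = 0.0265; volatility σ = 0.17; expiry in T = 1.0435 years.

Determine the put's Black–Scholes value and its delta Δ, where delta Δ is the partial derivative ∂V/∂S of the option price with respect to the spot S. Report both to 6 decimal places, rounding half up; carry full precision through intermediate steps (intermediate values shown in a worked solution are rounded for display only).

price = 5.230366
Δ = -0.226366

σ√T = 0.17·√1.0435 = 0.173658
d₁ = (ln(S/K) + (r+σ²/2)T) / (σ√T) = (ln(210.65/192.97) + (0.0265+0.17²/2)·1.0435) / 0.173658 = (0.087663 + 0.042731) / 0.173658 = 0.750869
d₂ = d₁ − σ√T = 0.750869 − 0.173658 = 0.577211
e^{−rT} = e^{−0.0265·1.0435} = 0.972726
N(−d₁) = 0.226366,  N(−d₂) = 0.281898
Put price V = K·e^{−rT}·N(−d₂) − S·N(−d₁) = 52.914288 − 47.683922 = 5.230366
Δ = −N(−d₁) = -0.226366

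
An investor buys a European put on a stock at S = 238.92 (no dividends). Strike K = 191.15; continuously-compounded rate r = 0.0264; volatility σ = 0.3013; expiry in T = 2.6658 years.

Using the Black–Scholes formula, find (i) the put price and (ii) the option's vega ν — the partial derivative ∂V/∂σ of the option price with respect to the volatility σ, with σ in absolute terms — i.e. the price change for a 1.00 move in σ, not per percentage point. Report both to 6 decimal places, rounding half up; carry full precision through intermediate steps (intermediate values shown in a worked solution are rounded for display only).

price = 16.939590
ν = 109.131773

σ√T = 0.3013·√2.6658 = 0.491941
d₁ = (ln(S/K) + (r+σ²/2)T) / (σ√T) = (ln(238.92/191.15) + (0.0264+0.3013²/2)·2.6658) / 0.491941 = (0.223070 + 0.191380) / 0.491941 = 0.842480
d₂ = d₁ − σ√T = 0.842480 − 0.491941 = 0.350539
e^{−rT} = e^{−0.0264·2.6658} = 0.932042
N(−d₁) = 0.199760,  N(−d₂) = 0.362967
Put price V = K·e^{−rT}·N(−d₂) − S·N(−d₁) = 64.666170 − 47.726581 = 16.939590
φ(d₁) = (1/√(2π))·e^{−d₁²/2} = 0.279760
ν = S·φ(d₁)·√T = 109.131773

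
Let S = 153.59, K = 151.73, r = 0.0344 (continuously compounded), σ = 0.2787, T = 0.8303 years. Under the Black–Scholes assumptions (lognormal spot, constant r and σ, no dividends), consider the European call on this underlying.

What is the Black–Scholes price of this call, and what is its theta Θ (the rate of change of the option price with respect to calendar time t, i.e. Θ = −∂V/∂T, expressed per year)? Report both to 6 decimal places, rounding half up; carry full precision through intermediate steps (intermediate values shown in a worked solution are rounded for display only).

σ√T = 0.2787·√0.8303 = 0.253954
d₁ = (ln(S/K) + (r+σ²/2)T) / (σ√T) = (ln(153.59/151.73) + (0.0344+0.2787²/2)·0.8303) / 0.253954 = (0.012184 + 0.060809) / 0.253954 = 0.287425
d₂ = d₁ − σ√T = 0.287425 − 0.253954 = 0.033471
e^{−rT} = e^{−0.0344·0.8303} = 0.971842
N(d₁) = 0.613107,  N(d₂) = 0.513351
Call price V = S·N(d₁) − K·e^{−rT}·N(d₂) = 94.167035 − 75.697427 = 18.469609
φ(d₁) = (1/√(2π))·e^{−d₁²/2} = 0.382799
Θ = −S·φ(d₁)·σ/(2√T) − r·K·e^{−rT}·N(d₂) = −8.991316 − 2.603991 = -11.595307

price = 18.469609
Θ = -11.595307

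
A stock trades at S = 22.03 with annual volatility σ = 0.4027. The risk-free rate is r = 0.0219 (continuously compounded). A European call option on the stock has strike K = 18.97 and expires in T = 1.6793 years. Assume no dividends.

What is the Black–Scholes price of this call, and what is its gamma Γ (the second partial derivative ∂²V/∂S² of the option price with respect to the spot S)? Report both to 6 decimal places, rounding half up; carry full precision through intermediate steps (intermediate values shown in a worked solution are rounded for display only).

price = 6.276811
Γ = 0.028670

σ√T = 0.4027·√1.6793 = 0.521850
d₁ = (ln(S/K) + (r+σ²/2)T) / (σ√T) = (ln(22.03/18.97) + (0.0219+0.4027²/2)·1.6793) / 0.521850 = (0.149546 + 0.172940) / 0.521850 = 0.617968
d₂ = d₁ − σ√T = 0.617968 − 0.521850 = 0.096118
e^{−rT} = e^{−0.0219·1.6793} = 0.963891
N(d₁) = 0.731702,  N(d₂) = 0.538287
Call price V = S·N(d₁) − K·e^{−rT}·N(d₂) = 16.119392 − 9.842582 = 6.276811
φ(d₁) = (1/√(2π))·e^{−d₁²/2} = 0.329598
Γ = φ(d₁) / (S·σ·√T) = 0.028670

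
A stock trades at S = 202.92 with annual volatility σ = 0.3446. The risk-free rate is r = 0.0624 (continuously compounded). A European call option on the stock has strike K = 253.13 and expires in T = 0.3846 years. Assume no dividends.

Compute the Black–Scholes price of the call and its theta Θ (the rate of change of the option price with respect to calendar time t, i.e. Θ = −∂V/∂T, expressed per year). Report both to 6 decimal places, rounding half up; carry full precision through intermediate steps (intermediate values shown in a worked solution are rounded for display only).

σ√T = 0.3446·√0.3846 = 0.213708
d₁ = (ln(S/K) + (r+σ²/2)T) / (σ√T) = (ln(202.92/253.13) + (0.0624+0.3446²/2)·0.3846) / 0.213708 = (-0.221091 + 0.046835) / 0.213708 = -0.815399
d₂ = d₁ − σ√T = -0.815399 − 0.213708 = -1.029106
e^{−rT} = e^{−0.0624·0.3846} = 0.976287
N(d₁) = 0.207422,  N(d₂) = 0.151715
Call price V = S·N(d₁) − K·e^{−rT}·N(d₂) = 42.090086 − 37.492908 = 4.597178
φ(d₁) = (1/√(2π))·e^{−d₁²/2} = 0.286111
Θ = −S·φ(d₁)·σ/(2√T) − r·K·e^{−rT}·N(d₂) = −16.130201 − 2.339557 = -18.469759

price = 4.597178
Θ = -18.469759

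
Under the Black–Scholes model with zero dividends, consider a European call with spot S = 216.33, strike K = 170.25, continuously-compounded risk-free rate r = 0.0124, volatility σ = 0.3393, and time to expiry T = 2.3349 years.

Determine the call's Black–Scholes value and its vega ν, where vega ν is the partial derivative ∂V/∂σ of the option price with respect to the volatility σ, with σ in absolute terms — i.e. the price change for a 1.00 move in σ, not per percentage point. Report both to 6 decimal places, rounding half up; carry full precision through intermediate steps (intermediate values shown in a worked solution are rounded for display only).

σ√T = 0.3393·√2.3349 = 0.518463
d₁ = (ln(S/K) + (r+σ²/2)T) / (σ√T) = (ln(216.33/170.25) + (0.0124+0.3393²/2)·2.3349) / 0.518463 = (0.239537 + 0.163355) / 0.518463 = 0.777089
d₂ = d₁ − σ√T = 0.777089 − 0.518463 = 0.258625
e^{−rT} = e^{−0.0124·2.3349} = 0.971462
N(d₁) = 0.781447,  N(d₂) = 0.602038
Call price V = S·N(d₁) − K·e^{−rT}·N(d₂) = 169.050378 − 99.571921 = 69.478457
φ(d₁) = (1/√(2π))·e^{−d₁²/2} = 0.294973
ν = S·φ(d₁)·√T = 97.506364

price = 69.478457
ν = 97.506364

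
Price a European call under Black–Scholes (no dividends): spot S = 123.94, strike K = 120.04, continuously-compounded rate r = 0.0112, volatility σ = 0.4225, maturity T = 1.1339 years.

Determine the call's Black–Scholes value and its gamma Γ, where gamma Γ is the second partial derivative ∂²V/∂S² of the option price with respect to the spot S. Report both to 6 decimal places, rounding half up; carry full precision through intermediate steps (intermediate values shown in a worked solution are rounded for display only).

σ√T = 0.4225·√1.1339 = 0.449898
d₁ = (ln(S/K) + (r+σ²/2)T) / (σ√T) = (ln(123.94/120.04) + (0.0112+0.4225²/2)·1.1339) / 0.449898 = (0.031973 + 0.113904) / 0.449898 = 0.324243
d₂ = d₁ − σ√T = 0.324243 − 0.449898 = -0.125655
e^{−rT} = e^{−0.0112·1.1339} = 0.987381
N(d₁) = 0.627123,  N(d₂) = 0.450003
Call price V = S·N(d₁) − K·e^{−rT}·N(d₂) = 77.725627 − 53.336630 = 24.388998
φ(d₁) = (1/√(2π))·e^{−d₁²/2} = 0.378513
Γ = φ(d₁) / (S·σ·√T) = 0.006788

price = 24.388998
Γ = 0.006788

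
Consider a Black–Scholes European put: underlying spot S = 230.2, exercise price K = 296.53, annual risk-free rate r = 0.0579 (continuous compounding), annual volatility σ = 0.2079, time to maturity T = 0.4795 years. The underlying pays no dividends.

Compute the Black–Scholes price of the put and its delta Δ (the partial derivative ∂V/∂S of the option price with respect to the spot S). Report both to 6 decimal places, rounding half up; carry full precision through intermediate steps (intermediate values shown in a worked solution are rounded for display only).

σ√T = 0.2079·√0.4795 = 0.143962
d₁ = (ln(S/K) + (r+σ²/2)T) / (σ√T) = (ln(230.2/296.53) + (0.0579+0.2079²/2)·0.4795) / 0.143962 = (-0.253200 + 0.038126) / 0.143962 = -1.493962
d₂ = d₁ − σ√T = -1.493962 − 0.143962 = -1.637925
e^{−rT} = e^{−0.0579·0.4795} = 0.972619
N(−d₁) = 0.932407,  N(−d₂) = 0.949281
Put price V = K·e^{−rT}·N(−d₂) − S·N(−d₁) = 273.782840 − 214.640156 = 59.142685
Δ = −N(−d₁) = -0.932407

price = 59.142685
Δ = -0.932407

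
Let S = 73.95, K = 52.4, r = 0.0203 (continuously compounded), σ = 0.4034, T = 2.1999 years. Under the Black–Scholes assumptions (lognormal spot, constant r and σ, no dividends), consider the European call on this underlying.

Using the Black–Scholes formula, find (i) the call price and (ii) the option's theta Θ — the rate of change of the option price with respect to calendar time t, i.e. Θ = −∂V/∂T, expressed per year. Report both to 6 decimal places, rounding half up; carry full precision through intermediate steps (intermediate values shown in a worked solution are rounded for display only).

price = 29.356441
Θ = -3.204312

σ√T = 0.4034·√2.1999 = 0.598325
d₁ = (ln(S/K) + (r+σ²/2)T) / (σ√T) = (ln(73.95/52.4) + (0.0203+0.4034²/2)·2.1999) / 0.598325 = (0.344483 + 0.223655) / 0.598325 = 0.949546
d₂ = d₁ − σ√T = 0.949546 − 0.598325 = 0.351220
e^{−rT} = e^{−0.0203·2.1999} = 0.956325
N(d₁) = 0.828828,  N(d₂) = 0.637288
Call price V = S·N(d₁) − K·e^{−rT}·N(d₂) = 61.291860 − 31.935420 = 29.356441
φ(d₁) = (1/√(2π))·e^{−d₁²/2} = 0.254169
Θ = −S·φ(d₁)·σ/(2√T) − r·K·e^{−rT}·N(d₂) = −2.556023 − 0.648289 = -3.204312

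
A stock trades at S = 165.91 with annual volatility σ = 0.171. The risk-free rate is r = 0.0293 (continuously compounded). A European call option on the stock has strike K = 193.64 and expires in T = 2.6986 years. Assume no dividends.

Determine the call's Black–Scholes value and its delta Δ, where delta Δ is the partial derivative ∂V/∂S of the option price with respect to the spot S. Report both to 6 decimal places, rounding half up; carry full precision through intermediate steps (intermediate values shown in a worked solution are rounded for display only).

price = 13.440391
Δ = 0.448969

σ√T = 0.171·√2.6986 = 0.280909
d₁ = (ln(S/K) + (r+σ²/2)T) / (σ√T) = (ln(165.91/193.64) + (0.0293+0.171²/2)·2.6986) / 0.280909 = (-0.154555 + 0.118524) / 0.280909 = -0.128267
d₂ = d₁ − σ√T = -0.128267 − 0.280909 = -0.409176
e^{−rT} = e^{−0.0293·2.6986} = 0.923976
N(d₁) = 0.448969,  N(d₂) = 0.341205
Call price V = S·N(d₁) − K·e^{−rT}·N(d₂) = 74.488397 − 61.048006 = 13.440391
Δ = N(d₁) = 0.448969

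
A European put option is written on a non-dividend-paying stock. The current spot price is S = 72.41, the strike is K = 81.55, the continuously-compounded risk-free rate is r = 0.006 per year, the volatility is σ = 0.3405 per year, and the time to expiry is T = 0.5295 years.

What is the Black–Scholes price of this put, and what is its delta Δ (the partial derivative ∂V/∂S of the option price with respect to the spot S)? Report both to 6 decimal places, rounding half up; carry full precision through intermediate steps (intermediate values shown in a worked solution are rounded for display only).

price = 12.823756
Δ = -0.634223

σ√T = 0.3405·√0.5295 = 0.247771
d₁ = (ln(S/K) + (r+σ²/2)T) / (σ√T) = (ln(72.41/81.55) + (0.006+0.3405²/2)·0.5295) / 0.247771 = (-0.118872 + 0.033872) / 0.247771 = -0.343058
d₂ = d₁ − σ√T = -0.343058 − 0.247771 = -0.590829
e^{−rT} = e^{−0.006·0.5295} = 0.996828
N(−d₁) = 0.634223,  N(−d₂) = 0.722682
Put price V = K·e^{−rT}·N(−d₂) − S·N(−d₁) = 58.747812 − 45.924056 = 12.823756
Δ = −N(−d₁) = -0.634223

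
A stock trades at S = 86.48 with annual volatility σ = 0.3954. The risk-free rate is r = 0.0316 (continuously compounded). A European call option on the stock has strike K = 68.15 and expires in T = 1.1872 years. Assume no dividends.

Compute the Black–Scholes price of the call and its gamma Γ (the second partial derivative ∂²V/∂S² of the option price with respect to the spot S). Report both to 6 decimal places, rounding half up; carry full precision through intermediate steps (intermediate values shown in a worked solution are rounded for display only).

σ√T = 0.3954·√1.1872 = 0.430823
d₁ = (ln(S/K) + (r+σ²/2)T) / (σ√T) = (ln(86.48/68.15) + (0.0316+0.3954²/2)·1.1872) / 0.430823 = (0.238202 + 0.130320) / 0.430823 = 0.855390
d₂ = d₁ − σ√T = 0.855390 − 0.430823 = 0.424568
e^{−rT} = e^{−0.0316·1.1872} = 0.963179
N(d₁) = 0.803832,  N(d₂) = 0.664424
Call price V = S·N(d₁) − K·e^{−rT}·N(d₂) = 69.515433 − 43.613249 = 25.902184
φ(d₁) = (1/√(2π))·e^{−d₁²/2} = 0.276710
Γ = φ(d₁) / (S·σ·√T) = 0.007427

price = 25.902184
Γ = 0.007427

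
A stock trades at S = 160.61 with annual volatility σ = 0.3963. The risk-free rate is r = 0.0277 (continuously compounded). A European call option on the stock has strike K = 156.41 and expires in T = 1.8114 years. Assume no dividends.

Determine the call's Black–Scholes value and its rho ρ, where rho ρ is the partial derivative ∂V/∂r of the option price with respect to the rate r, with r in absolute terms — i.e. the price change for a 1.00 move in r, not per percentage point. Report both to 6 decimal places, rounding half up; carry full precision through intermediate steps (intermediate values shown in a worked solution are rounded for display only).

price = 38.782800
ρ = 121.546167

σ√T = 0.3963·√1.8114 = 0.533373
d₁ = (ln(S/K) + (r+σ²/2)T) / (σ√T) = (ln(160.61/156.41) + (0.0277+0.3963²/2)·1.8114) / 0.533373 = (0.026498 + 0.192419) / 0.533373 = 0.410440
d₂ = d₁ − σ√T = 0.410440 − 0.533373 = -0.122934
e^{−rT} = e^{−0.0277·1.8114} = 0.951062
N(d₁) = 0.659258,  N(d₂) = 0.451080
Call price V = S·N(d₁) − K·e^{−rT}·N(d₂) = 105.883478 − 67.100678 = 38.782800
ρ = K·T·e^{−rT}·N(d₂) = 121.546167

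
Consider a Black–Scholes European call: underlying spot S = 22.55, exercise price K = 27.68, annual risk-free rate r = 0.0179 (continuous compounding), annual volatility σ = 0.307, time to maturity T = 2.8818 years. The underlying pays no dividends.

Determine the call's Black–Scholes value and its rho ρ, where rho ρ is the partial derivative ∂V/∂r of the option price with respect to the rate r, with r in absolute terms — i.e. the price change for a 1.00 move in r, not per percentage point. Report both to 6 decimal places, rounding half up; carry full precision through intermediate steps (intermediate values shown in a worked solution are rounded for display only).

price = 3.361527
ρ = 21.930323

σ√T = 0.307·√2.8818 = 0.521159
d₁ = (ln(S/K) + (r+σ²/2)T) / (σ√T) = (ln(22.55/27.68) + (0.0179+0.307²/2)·2.8818) / 0.521159 = (-0.204975 + 0.187388) / 0.521159 = -0.033747
d₂ = d₁ − σ√T = -0.033747 − 0.521159 = -0.554906
e^{−rT} = e^{−0.0179·2.8818} = 0.949724
N(d₁) = 0.486540,  N(d₂) = 0.289480
Call price V = S·N(d₁) − K·e^{−rT}·N(d₂) = 10.971466 − 7.609939 = 3.361527
ρ = K·T·e^{−rT}·N(d₂) = 21.930323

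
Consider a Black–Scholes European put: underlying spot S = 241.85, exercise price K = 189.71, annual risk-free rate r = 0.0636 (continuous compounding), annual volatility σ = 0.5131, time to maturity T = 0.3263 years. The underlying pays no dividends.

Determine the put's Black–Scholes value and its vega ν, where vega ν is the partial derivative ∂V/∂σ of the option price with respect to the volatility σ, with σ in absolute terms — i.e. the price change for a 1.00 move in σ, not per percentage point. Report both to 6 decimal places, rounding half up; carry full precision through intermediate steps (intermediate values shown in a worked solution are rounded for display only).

price = 6.207429
ν = 31.897858

σ√T = 0.5131·√0.3263 = 0.293096
d₁ = (ln(S/K) + (r+σ²/2)T) / (σ√T) = (ln(241.85/189.71) + (0.0636+0.5131²/2)·0.3263) / 0.293096 = (0.242821 + 0.063705) / 0.293096 = 1.045821
d₂ = d₁ − σ√T = 1.045821 − 0.293096 = 0.752725
e^{−rT} = e^{−0.0636·0.3263} = 0.979461
N(−d₁) = 0.147822,  N(−d₂) = 0.225808
Put price V = K·e^{−rT}·N(−d₂) − S·N(−d₁) = 41.958116 − 35.750687 = 6.207429
φ(d₁) = (1/√(2π))·e^{−d₁²/2} = 0.230891
ν = S·φ(d₁)·√T = 31.897858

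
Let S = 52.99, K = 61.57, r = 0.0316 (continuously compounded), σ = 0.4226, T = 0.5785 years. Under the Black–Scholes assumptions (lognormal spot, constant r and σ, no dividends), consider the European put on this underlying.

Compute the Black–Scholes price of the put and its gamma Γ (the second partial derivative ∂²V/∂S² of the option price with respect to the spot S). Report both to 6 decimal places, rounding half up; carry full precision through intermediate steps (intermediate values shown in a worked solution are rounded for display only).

price = 11.568852
Γ = 0.022706

σ√T = 0.4226·√0.5785 = 0.321426
d₁ = (ln(S/K) + (r+σ²/2)T) / (σ√T) = (ln(52.99/61.57) + (0.0316+0.4226²/2)·0.5785) / 0.321426 = (-0.150072 + 0.069938) / 0.321426 = -0.249306
d₂ = d₁ − σ√T = -0.249306 − 0.321426 = -0.570732
e^{−rT} = e^{−0.0316·0.5785} = 0.981885
N(−d₁) = 0.598438,  N(−d₂) = 0.715909
Put price V = K·e^{−rT}·N(−d₂) − S·N(−d₁) = 43.280084 − 31.711233 = 11.568852
φ(d₁) = (1/√(2π))·e^{−d₁²/2} = 0.386735
Γ = φ(d₁) / (S·σ·√T) = 0.022706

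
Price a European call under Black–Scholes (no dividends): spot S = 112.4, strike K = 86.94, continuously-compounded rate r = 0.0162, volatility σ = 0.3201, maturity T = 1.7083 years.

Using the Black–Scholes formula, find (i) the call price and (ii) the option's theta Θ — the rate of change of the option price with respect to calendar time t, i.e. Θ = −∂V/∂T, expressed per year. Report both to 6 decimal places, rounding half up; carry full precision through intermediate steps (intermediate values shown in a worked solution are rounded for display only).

price = 33.787113
Θ = -4.630905

σ√T = 0.3201·√1.7083 = 0.418377
d₁ = (ln(S/K) + (r+σ²/2)T) / (σ√T) = (ln(112.4/86.94) + (0.0162+0.3201²/2)·1.7083) / 0.418377 = (0.256846 + 0.115194) / 0.418377 = 0.889245
d₂ = d₁ − σ√T = 0.889245 − 0.418377 = 0.470869
e^{−rT} = e^{−0.0162·1.7083} = 0.972705
N(d₁) = 0.813064,  N(d₂) = 0.681133
Call price V = S·N(d₁) − K·e^{−rT}·N(d₂) = 91.388440 − 57.601328 = 33.787113
φ(d₁) = (1/√(2π))·e^{−d₁²/2} = 0.268658
Θ = −S·φ(d₁)·σ/(2√T) − r·K·e^{−rT}·N(d₂) = −3.697764 − 0.933142 = -4.630905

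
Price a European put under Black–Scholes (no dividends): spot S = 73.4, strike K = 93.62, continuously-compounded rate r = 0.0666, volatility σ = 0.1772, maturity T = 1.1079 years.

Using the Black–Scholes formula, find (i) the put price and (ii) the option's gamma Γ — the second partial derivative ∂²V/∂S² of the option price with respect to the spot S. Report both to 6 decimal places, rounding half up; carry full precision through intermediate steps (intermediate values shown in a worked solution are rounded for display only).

price = 15.029057
Γ = 0.020894

σ√T = 0.1772·√1.1079 = 0.186515
d₁ = (ln(S/K) + (r+σ²/2)T) / (σ√T) = (ln(73.4/93.62) + (0.0666+0.1772²/2)·1.1079) / 0.186515 = (-0.243320 + 0.091180) / 0.186515 = -0.815698
d₂ = d₁ − σ√T = -0.815698 − 0.186515 = -1.002213
e^{−rT} = e^{−0.0666·1.1079} = 0.928870
N(−d₁) = 0.792664,  N(−d₂) = 0.841880
Put price V = K·e^{−rT}·N(−d₂) − S·N(−d₁) = 73.210565 − 58.181508 = 15.029057
φ(d₁) = (1/√(2π))·e^{−d₁²/2} = 0.286041
Γ = φ(d₁) / (S·σ·√T) = 0.020894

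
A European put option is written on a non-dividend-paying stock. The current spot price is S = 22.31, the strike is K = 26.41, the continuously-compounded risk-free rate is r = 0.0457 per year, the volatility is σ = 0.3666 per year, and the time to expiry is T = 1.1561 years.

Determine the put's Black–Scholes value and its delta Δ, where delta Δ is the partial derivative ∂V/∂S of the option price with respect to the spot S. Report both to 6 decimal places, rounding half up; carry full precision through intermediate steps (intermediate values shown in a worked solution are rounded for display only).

price = 5.226761
Δ = -0.538588

σ√T = 0.3666·√1.1561 = 0.394176
d₁ = (ln(S/K) + (r+σ²/2)T) / (σ√T) = (ln(22.31/26.41) + (0.0457+0.3666²/2)·1.1561) / 0.394176 = (-0.168708 + 0.130521) / 0.394176 = -0.096877
d₂ = d₁ − σ√T = -0.096877 − 0.394176 = -0.491053
e^{−rT} = e^{−0.0457·1.1561} = 0.948538
N(−d₁) = 0.538588,  N(−d₂) = 0.688306
Put price V = K·e^{−rT}·N(−d₂) − S·N(−d₁) = 17.242659 − 12.015898 = 5.226761
Δ = −N(−d₁) = -0.538588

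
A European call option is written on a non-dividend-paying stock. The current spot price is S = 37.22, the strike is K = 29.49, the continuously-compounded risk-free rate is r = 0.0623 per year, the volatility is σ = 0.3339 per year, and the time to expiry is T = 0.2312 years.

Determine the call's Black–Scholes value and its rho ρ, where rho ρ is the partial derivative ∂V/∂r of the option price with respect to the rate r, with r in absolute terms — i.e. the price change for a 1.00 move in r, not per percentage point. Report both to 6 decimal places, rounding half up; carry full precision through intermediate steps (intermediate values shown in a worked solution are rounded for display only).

σ√T = 0.3339·√0.2312 = 0.160550
d₁ = (ln(S/K) + (r+σ²/2)T) / (σ√T) = (ln(37.22/29.49) + (0.0623+0.3339²/2)·0.2312) / 0.160550 = (0.232795 + 0.027292) / 0.160550 = 1.619975
d₂ = d₁ − σ√T = 1.619975 − 0.160550 = 1.459425
e^{−rT} = e^{−0.0623·0.2312} = 0.985699
N(d₁) = 0.947381,  N(d₂) = 0.927776
Call price V = S·N(d₁) − K·e^{−rT}·N(d₂) = 35.261526 − 26.968846 = 8.292680
ρ = K·T·e^{−rT}·N(d₂) = 6.235197

price = 8.292680
ρ = 6.235197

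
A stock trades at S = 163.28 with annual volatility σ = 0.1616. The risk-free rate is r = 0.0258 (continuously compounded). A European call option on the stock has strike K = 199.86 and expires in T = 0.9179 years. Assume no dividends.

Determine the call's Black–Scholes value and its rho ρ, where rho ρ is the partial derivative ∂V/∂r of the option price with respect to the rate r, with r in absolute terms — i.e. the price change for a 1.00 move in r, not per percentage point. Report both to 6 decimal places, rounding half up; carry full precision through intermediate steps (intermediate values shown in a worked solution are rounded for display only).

σ√T = 0.1616·√0.9179 = 0.154824
d₁ = (ln(S/K) + (r+σ²/2)T) / (σ√T) = (ln(163.28/199.86) + (0.0258+0.1616²/2)·0.9179) / 0.154824 = (-0.202151 + 0.035667) / 0.154824 = -1.075306
d₂ = d₁ − σ√T = -1.075306 − 0.154824 = -1.230131
e^{−rT} = e^{−0.0258·0.9179} = 0.976596
N(d₁) = 0.141119,  N(d₂) = 0.109324
Call price V = S·N(d₁) − K·e^{−rT}·N(d₂) = 23.041881 − 21.338160 = 1.703720
ρ = K·T·e^{−rT}·N(d₂) = 19.586297

price = 1.703720
ρ = 19.586297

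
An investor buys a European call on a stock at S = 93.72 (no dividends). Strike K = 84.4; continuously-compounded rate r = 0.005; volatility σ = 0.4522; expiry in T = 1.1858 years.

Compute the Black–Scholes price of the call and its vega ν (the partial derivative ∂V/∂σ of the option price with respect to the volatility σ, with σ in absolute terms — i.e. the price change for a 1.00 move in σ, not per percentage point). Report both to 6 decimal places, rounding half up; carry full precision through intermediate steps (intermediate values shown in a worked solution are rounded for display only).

σ√T = 0.4522·√1.1858 = 0.492421
d₁ = (ln(S/K) + (r+σ²/2)T) / (σ√T) = (ln(93.72/84.4) + (0.005+0.4522²/2)·1.1858) / 0.492421 = (0.104744 + 0.127168) / 0.492421 = 0.470964
d₂ = d₁ − σ√T = 0.470964 − 0.492421 = -0.021457
e^{−rT} = e^{−0.005·1.1858} = 0.994089
N(d₁) = 0.681167,  N(d₂) = 0.491441
Call price V = S·N(d₁) − K·e^{−rT}·N(d₂) = 63.838941 − 41.232391 = 22.606550
φ(d₁) = (1/√(2π))·e^{−d₁²/2} = 0.357063
ν = S·φ(d₁)·√T = 36.440416

price = 22.606550
ν = 36.440416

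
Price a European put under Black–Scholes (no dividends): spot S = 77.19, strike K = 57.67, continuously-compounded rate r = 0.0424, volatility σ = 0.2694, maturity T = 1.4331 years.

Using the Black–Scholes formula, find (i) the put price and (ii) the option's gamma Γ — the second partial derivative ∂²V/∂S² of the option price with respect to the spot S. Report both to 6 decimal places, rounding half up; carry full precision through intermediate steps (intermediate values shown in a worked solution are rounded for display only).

price = 1.441762
Γ = 0.007304

σ√T = 0.2694·√1.4331 = 0.322505
d₁ = (ln(S/K) + (r+σ²/2)T) / (σ√T) = (ln(77.19/57.67) + (0.0424+0.2694²/2)·1.4331) / 0.322505 = (0.291533 + 0.112768) / 0.322505 = 1.253628
d₂ = d₁ − σ√T = 1.253628 − 0.322505 = 0.931124
e^{−rT} = e^{−0.0424·1.4331} = 0.941046
N(−d₁) = 0.104989,  N(−d₂) = 0.175895
Put price V = K·e^{−rT}·N(−d₂) − S·N(−d₁) = 9.545829 − 8.104067 = 1.441762
φ(d₁) = (1/√(2π))·e^{−d₁²/2} = 0.181821
Γ = φ(d₁) / (S·σ·√T) = 0.007304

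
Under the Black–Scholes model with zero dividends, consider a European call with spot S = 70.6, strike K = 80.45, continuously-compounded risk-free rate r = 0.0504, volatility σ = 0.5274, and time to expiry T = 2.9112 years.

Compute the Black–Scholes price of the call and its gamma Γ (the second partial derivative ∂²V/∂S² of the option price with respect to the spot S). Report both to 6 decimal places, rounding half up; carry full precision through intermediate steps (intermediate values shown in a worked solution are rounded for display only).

σ√T = 0.5274·√2.9112 = 0.899862
d₁ = (ln(S/K) + (r+σ²/2)T) / (σ√T) = (ln(70.6/80.45) + (0.0504+0.5274²/2)·2.9112) / 0.899862 = (-0.130606 + 0.551601) / 0.899862 = 0.467844
d₂ = d₁ − σ√T = 0.467844 − 0.899862 = -0.432019
e^{−rT} = e^{−0.0504·2.9112} = 0.863532
N(d₁) = 0.680052,  N(d₂) = 0.332864
Call price V = S·N(d₁) − K·e^{−rT}·N(d₂) = 48.011658 − 23.124433 = 24.887226
φ(d₁) = (1/√(2π))·e^{−d₁²/2} = 0.357587
Γ = φ(d₁) / (S·σ·√T) = 0.005629

price = 24.887226
Γ = 0.005629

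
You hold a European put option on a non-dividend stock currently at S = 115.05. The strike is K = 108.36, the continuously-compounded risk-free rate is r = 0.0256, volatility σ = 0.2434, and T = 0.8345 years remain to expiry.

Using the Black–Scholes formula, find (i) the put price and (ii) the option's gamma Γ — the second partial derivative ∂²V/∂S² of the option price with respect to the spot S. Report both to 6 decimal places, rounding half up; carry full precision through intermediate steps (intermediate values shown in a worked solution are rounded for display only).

price = 5.940245
Γ = 0.013920

σ√T = 0.2434·√0.8345 = 0.222348
d₁ = (ln(S/K) + (r+σ²/2)T) / (σ√T) = (ln(115.05/108.36) + (0.0256+0.2434²/2)·0.8345) / 0.222348 = (0.059908 + 0.046083) / 0.222348 = 0.476686
d₂ = d₁ − σ√T = 0.476686 − 0.222348 = 0.254338
e^{−rT} = e^{−0.0256·0.8345} = 0.978863
N(−d₁) = 0.316793,  N(−d₂) = 0.399617
Put price V = K·e^{−rT}·N(−d₂) − S·N(−d₁) = 42.387251 − 36.447006 = 5.940245
φ(d₁) = (1/√(2π))·e^{−d₁²/2} = 0.356097
Γ = φ(d₁) / (S·σ·√T) = 0.013920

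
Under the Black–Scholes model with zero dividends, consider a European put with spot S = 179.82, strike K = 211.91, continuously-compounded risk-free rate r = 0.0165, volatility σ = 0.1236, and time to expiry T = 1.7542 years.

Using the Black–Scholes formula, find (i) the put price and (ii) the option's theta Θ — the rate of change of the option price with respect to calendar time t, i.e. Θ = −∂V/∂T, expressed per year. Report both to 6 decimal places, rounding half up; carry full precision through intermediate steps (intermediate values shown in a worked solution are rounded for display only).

σ√T = 0.1236·√1.7542 = 0.163704
d₁ = (ln(S/K) + (r+σ²/2)T) / (σ√T) = (ln(179.82/211.91) + (0.0165+0.1236²/2)·1.7542) / 0.163704 = (-0.164205 + 0.042344) / 0.163704 = -0.744404
d₂ = d₁ − σ√T = -0.744404 − 0.163704 = -0.908108
e^{−rT} = e^{−0.0165·1.7542} = 0.971471
N(−d₁) = 0.771684,  N(−d₂) = 0.818089
Put price V = K·e^{−rT}·N(−d₂) − S·N(−d₁) = 168.415412 − 138.764217 = 29.651195
φ(d₁) = (1/√(2π))·e^{−d₁²/2} = 0.302399
Θ = −S·φ(d₁)·σ/(2√T) + r·K·e^{−rT}·N(−d₂) = −2.537275 + 2.778854 = 0.241579

price = 29.651195
Θ = 0.241579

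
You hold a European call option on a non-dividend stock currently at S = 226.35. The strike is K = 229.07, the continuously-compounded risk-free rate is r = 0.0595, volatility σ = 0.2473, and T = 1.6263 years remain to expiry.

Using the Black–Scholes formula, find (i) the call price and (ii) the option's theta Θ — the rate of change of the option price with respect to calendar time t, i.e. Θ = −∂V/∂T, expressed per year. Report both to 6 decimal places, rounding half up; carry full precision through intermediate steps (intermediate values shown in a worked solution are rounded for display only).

price = 37.380557
Θ = -14.728272

σ√T = 0.2473·√1.6263 = 0.315373
d₁ = (ln(S/K) + (r+σ²/2)T) / (σ√T) = (ln(226.35/229.07) + (0.0595+0.2473²/2)·1.6263) / 0.315373 = (-0.011945 + 0.146495) / 0.315373 = 0.426637
d₂ = d₁ − σ√T = 0.426637 − 0.315373 = 0.111264
e^{−rT} = e^{−0.0595·1.6263} = 0.907769
N(d₁) = 0.665178,  N(d₂) = 0.544296
Call price V = S·N(d₁) − K·e^{−rT}·N(d₂) = 150.563061 − 113.182504 = 37.380557
φ(d₁) = (1/√(2π))·e^{−d₁²/2} = 0.364238
Θ = −S·φ(d₁)·σ/(2√T) − r·K·e^{−rT}·N(d₂) = −7.993913 − 6.734359 = -14.728272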